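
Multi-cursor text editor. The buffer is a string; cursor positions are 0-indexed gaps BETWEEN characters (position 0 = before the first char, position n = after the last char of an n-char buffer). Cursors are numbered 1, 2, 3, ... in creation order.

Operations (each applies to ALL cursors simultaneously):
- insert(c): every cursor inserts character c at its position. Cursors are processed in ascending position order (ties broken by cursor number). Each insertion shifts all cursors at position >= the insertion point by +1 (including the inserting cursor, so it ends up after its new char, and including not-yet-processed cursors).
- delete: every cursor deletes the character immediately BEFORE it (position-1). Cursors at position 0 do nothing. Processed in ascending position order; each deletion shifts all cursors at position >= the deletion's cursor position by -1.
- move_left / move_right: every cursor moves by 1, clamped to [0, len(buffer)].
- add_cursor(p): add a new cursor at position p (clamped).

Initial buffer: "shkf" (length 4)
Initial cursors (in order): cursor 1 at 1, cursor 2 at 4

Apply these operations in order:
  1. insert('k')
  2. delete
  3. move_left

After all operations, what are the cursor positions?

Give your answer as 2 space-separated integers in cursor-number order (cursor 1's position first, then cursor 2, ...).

Answer: 0 3

Derivation:
After op 1 (insert('k')): buffer="skhkfk" (len 6), cursors c1@2 c2@6, authorship .1...2
After op 2 (delete): buffer="shkf" (len 4), cursors c1@1 c2@4, authorship ....
After op 3 (move_left): buffer="shkf" (len 4), cursors c1@0 c2@3, authorship ....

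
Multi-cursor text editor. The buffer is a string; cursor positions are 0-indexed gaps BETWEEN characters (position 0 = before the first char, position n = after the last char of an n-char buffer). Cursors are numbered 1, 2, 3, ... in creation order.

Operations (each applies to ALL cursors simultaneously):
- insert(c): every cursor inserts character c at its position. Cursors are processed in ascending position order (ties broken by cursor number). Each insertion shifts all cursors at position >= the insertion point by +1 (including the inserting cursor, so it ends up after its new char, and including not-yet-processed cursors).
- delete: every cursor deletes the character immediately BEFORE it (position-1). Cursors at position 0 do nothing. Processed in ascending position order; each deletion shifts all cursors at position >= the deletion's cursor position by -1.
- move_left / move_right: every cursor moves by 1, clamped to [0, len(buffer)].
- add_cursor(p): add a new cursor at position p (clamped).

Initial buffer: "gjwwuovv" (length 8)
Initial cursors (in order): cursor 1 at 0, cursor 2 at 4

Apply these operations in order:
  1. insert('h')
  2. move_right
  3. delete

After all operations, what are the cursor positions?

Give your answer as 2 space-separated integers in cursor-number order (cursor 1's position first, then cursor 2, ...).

After op 1 (insert('h')): buffer="hgjwwhuovv" (len 10), cursors c1@1 c2@6, authorship 1....2....
After op 2 (move_right): buffer="hgjwwhuovv" (len 10), cursors c1@2 c2@7, authorship 1....2....
After op 3 (delete): buffer="hjwwhovv" (len 8), cursors c1@1 c2@5, authorship 1...2...

Answer: 1 5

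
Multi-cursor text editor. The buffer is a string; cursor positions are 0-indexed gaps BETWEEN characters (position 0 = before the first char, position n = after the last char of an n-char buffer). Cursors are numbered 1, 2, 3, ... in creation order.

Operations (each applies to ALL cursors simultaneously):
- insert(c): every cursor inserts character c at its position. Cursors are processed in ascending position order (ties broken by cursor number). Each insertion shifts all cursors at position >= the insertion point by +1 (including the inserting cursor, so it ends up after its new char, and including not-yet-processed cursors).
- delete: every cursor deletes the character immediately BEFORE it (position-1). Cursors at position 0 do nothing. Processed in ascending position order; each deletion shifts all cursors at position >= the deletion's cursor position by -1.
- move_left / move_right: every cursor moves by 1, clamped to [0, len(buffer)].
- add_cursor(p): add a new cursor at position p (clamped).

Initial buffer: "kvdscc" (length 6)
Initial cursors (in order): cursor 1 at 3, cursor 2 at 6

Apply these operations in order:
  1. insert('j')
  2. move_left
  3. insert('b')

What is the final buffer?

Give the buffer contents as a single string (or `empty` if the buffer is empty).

After op 1 (insert('j')): buffer="kvdjsccj" (len 8), cursors c1@4 c2@8, authorship ...1...2
After op 2 (move_left): buffer="kvdjsccj" (len 8), cursors c1@3 c2@7, authorship ...1...2
After op 3 (insert('b')): buffer="kvdbjsccbj" (len 10), cursors c1@4 c2@9, authorship ...11...22

Answer: kvdbjsccbj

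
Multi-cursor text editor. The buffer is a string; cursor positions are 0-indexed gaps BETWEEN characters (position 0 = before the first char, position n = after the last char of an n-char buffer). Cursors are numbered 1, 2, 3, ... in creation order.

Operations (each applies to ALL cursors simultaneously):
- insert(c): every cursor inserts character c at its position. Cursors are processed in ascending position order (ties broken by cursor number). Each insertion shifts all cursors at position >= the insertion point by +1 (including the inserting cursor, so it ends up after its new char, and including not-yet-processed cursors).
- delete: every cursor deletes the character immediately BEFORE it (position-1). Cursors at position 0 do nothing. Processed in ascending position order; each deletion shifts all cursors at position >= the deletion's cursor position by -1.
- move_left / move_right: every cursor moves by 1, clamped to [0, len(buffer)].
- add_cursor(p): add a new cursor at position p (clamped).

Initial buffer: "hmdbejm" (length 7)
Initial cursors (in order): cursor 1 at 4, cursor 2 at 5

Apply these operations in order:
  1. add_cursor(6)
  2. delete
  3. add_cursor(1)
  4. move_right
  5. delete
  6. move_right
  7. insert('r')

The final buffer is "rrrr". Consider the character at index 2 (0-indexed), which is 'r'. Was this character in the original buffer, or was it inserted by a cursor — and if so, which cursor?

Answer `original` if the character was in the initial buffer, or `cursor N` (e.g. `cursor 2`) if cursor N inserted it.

Answer: cursor 3

Derivation:
After op 1 (add_cursor(6)): buffer="hmdbejm" (len 7), cursors c1@4 c2@5 c3@6, authorship .......
After op 2 (delete): buffer="hmdm" (len 4), cursors c1@3 c2@3 c3@3, authorship ....
After op 3 (add_cursor(1)): buffer="hmdm" (len 4), cursors c4@1 c1@3 c2@3 c3@3, authorship ....
After op 4 (move_right): buffer="hmdm" (len 4), cursors c4@2 c1@4 c2@4 c3@4, authorship ....
After op 5 (delete): buffer="" (len 0), cursors c1@0 c2@0 c3@0 c4@0, authorship 
After op 6 (move_right): buffer="" (len 0), cursors c1@0 c2@0 c3@0 c4@0, authorship 
After op 7 (insert('r')): buffer="rrrr" (len 4), cursors c1@4 c2@4 c3@4 c4@4, authorship 1234
Authorship (.=original, N=cursor N): 1 2 3 4
Index 2: author = 3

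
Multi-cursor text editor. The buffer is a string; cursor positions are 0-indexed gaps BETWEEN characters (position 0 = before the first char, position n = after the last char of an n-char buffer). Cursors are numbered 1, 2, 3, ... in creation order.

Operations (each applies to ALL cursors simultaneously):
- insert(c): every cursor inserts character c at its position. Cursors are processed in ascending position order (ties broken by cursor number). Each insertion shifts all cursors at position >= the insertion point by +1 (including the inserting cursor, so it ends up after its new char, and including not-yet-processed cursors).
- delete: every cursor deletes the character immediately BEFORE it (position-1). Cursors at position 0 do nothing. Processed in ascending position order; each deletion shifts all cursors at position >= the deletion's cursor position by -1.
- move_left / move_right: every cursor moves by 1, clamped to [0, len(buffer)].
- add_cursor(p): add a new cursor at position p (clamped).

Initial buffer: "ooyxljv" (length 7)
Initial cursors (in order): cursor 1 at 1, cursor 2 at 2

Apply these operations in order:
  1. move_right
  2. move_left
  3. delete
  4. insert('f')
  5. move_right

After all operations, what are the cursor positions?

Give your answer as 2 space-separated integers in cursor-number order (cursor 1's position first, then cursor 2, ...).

After op 1 (move_right): buffer="ooyxljv" (len 7), cursors c1@2 c2@3, authorship .......
After op 2 (move_left): buffer="ooyxljv" (len 7), cursors c1@1 c2@2, authorship .......
After op 3 (delete): buffer="yxljv" (len 5), cursors c1@0 c2@0, authorship .....
After op 4 (insert('f')): buffer="ffyxljv" (len 7), cursors c1@2 c2@2, authorship 12.....
After op 5 (move_right): buffer="ffyxljv" (len 7), cursors c1@3 c2@3, authorship 12.....

Answer: 3 3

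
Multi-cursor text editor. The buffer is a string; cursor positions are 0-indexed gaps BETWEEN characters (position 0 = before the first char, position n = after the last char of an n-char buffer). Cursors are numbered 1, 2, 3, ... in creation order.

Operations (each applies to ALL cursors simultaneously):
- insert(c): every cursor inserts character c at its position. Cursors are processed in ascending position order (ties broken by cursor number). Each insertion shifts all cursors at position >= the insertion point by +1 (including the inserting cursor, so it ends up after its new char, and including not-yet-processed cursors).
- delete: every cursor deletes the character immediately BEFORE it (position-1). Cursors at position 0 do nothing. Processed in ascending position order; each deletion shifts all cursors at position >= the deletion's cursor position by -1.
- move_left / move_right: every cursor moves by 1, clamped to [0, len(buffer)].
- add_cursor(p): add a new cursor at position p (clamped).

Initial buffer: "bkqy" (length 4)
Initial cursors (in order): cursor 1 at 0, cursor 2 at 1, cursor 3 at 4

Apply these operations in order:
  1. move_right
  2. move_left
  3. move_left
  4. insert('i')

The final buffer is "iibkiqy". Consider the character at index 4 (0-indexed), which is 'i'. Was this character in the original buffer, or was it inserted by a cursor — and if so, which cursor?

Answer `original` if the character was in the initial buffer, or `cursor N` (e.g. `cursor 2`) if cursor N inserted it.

Answer: cursor 3

Derivation:
After op 1 (move_right): buffer="bkqy" (len 4), cursors c1@1 c2@2 c3@4, authorship ....
After op 2 (move_left): buffer="bkqy" (len 4), cursors c1@0 c2@1 c3@3, authorship ....
After op 3 (move_left): buffer="bkqy" (len 4), cursors c1@0 c2@0 c3@2, authorship ....
After op 4 (insert('i')): buffer="iibkiqy" (len 7), cursors c1@2 c2@2 c3@5, authorship 12..3..
Authorship (.=original, N=cursor N): 1 2 . . 3 . .
Index 4: author = 3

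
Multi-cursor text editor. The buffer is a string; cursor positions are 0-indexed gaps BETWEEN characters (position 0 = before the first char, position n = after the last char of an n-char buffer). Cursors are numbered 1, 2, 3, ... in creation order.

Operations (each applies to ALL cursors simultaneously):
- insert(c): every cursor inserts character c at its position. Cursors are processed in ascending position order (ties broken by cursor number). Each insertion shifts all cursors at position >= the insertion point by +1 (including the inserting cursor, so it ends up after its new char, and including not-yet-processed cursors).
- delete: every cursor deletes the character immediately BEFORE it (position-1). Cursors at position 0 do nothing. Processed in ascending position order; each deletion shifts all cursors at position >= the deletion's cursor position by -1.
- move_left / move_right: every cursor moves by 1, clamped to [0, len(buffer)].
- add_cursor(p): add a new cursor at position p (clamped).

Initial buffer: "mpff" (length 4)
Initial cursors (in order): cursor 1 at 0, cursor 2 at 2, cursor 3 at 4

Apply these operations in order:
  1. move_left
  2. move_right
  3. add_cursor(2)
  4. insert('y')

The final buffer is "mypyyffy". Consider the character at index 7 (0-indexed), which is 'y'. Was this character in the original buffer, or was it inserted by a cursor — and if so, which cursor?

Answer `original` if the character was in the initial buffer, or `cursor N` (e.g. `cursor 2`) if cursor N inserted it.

After op 1 (move_left): buffer="mpff" (len 4), cursors c1@0 c2@1 c3@3, authorship ....
After op 2 (move_right): buffer="mpff" (len 4), cursors c1@1 c2@2 c3@4, authorship ....
After op 3 (add_cursor(2)): buffer="mpff" (len 4), cursors c1@1 c2@2 c4@2 c3@4, authorship ....
After op 4 (insert('y')): buffer="mypyyffy" (len 8), cursors c1@2 c2@5 c4@5 c3@8, authorship .1.24..3
Authorship (.=original, N=cursor N): . 1 . 2 4 . . 3
Index 7: author = 3

Answer: cursor 3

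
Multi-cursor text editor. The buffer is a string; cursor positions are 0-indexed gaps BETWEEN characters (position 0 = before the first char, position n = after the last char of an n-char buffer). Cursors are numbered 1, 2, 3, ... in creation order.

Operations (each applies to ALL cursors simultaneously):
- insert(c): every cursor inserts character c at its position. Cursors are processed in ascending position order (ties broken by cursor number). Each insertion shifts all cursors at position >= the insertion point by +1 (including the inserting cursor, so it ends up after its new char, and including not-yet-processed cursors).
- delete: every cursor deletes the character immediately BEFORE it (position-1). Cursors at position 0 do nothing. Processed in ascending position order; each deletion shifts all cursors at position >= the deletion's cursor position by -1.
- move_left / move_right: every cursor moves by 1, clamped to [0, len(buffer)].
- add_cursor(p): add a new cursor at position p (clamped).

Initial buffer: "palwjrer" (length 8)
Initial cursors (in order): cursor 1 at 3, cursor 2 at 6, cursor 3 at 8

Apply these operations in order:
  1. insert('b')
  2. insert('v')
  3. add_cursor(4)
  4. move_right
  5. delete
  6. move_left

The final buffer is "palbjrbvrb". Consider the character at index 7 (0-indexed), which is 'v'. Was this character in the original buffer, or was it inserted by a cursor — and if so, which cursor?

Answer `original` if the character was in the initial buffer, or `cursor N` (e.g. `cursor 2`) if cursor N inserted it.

After op 1 (insert('b')): buffer="palbwjrberb" (len 11), cursors c1@4 c2@8 c3@11, authorship ...1...2..3
After op 2 (insert('v')): buffer="palbvwjrbverbv" (len 14), cursors c1@5 c2@10 c3@14, authorship ...11...22..33
After op 3 (add_cursor(4)): buffer="palbvwjrbverbv" (len 14), cursors c4@4 c1@5 c2@10 c3@14, authorship ...11...22..33
After op 4 (move_right): buffer="palbvwjrbverbv" (len 14), cursors c4@5 c1@6 c2@11 c3@14, authorship ...11...22..33
After op 5 (delete): buffer="palbjrbvrb" (len 10), cursors c1@4 c4@4 c2@8 c3@10, authorship ...1..22.3
After op 6 (move_left): buffer="palbjrbvrb" (len 10), cursors c1@3 c4@3 c2@7 c3@9, authorship ...1..22.3
Authorship (.=original, N=cursor N): . . . 1 . . 2 2 . 3
Index 7: author = 2

Answer: cursor 2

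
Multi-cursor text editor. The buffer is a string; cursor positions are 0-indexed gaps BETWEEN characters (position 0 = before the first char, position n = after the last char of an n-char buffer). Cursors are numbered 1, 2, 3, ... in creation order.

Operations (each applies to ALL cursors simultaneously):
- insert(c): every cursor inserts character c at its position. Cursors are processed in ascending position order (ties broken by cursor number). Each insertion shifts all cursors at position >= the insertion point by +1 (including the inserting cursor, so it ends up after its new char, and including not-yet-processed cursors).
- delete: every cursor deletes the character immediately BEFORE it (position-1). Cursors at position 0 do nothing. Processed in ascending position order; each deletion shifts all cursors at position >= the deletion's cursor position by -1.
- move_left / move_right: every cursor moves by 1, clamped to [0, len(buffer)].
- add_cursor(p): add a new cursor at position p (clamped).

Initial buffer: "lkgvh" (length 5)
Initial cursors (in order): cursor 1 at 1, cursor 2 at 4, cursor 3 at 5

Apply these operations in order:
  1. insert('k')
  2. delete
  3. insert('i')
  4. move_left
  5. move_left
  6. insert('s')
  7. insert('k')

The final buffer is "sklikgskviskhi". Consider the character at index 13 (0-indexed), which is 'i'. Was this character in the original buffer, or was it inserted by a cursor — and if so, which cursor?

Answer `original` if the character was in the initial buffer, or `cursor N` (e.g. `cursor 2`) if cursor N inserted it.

Answer: cursor 3

Derivation:
After op 1 (insert('k')): buffer="lkkgvkhk" (len 8), cursors c1@2 c2@6 c3@8, authorship .1...2.3
After op 2 (delete): buffer="lkgvh" (len 5), cursors c1@1 c2@4 c3@5, authorship .....
After op 3 (insert('i')): buffer="likgvihi" (len 8), cursors c1@2 c2@6 c3@8, authorship .1...2.3
After op 4 (move_left): buffer="likgvihi" (len 8), cursors c1@1 c2@5 c3@7, authorship .1...2.3
After op 5 (move_left): buffer="likgvihi" (len 8), cursors c1@0 c2@4 c3@6, authorship .1...2.3
After op 6 (insert('s')): buffer="slikgsvishi" (len 11), cursors c1@1 c2@6 c3@9, authorship 1.1..2.23.3
After op 7 (insert('k')): buffer="sklikgskviskhi" (len 14), cursors c1@2 c2@8 c3@12, authorship 11.1..22.233.3
Authorship (.=original, N=cursor N): 1 1 . 1 . . 2 2 . 2 3 3 . 3
Index 13: author = 3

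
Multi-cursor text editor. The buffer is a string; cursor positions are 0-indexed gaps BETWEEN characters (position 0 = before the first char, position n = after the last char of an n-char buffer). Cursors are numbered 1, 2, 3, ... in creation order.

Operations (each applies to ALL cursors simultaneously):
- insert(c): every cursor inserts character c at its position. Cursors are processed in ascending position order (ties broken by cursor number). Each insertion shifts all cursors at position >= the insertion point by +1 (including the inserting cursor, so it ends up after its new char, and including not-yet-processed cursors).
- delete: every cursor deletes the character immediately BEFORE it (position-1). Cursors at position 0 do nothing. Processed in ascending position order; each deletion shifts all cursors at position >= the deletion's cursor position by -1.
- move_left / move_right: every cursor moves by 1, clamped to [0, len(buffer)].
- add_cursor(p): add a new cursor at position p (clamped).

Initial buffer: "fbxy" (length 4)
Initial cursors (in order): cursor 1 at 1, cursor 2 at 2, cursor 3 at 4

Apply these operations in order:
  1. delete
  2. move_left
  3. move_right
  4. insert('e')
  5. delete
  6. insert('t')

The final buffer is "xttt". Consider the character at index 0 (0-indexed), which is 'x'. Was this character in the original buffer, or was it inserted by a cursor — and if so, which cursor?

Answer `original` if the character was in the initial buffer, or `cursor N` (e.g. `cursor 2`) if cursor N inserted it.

Answer: original

Derivation:
After op 1 (delete): buffer="x" (len 1), cursors c1@0 c2@0 c3@1, authorship .
After op 2 (move_left): buffer="x" (len 1), cursors c1@0 c2@0 c3@0, authorship .
After op 3 (move_right): buffer="x" (len 1), cursors c1@1 c2@1 c3@1, authorship .
After op 4 (insert('e')): buffer="xeee" (len 4), cursors c1@4 c2@4 c3@4, authorship .123
After op 5 (delete): buffer="x" (len 1), cursors c1@1 c2@1 c3@1, authorship .
After op 6 (insert('t')): buffer="xttt" (len 4), cursors c1@4 c2@4 c3@4, authorship .123
Authorship (.=original, N=cursor N): . 1 2 3
Index 0: author = original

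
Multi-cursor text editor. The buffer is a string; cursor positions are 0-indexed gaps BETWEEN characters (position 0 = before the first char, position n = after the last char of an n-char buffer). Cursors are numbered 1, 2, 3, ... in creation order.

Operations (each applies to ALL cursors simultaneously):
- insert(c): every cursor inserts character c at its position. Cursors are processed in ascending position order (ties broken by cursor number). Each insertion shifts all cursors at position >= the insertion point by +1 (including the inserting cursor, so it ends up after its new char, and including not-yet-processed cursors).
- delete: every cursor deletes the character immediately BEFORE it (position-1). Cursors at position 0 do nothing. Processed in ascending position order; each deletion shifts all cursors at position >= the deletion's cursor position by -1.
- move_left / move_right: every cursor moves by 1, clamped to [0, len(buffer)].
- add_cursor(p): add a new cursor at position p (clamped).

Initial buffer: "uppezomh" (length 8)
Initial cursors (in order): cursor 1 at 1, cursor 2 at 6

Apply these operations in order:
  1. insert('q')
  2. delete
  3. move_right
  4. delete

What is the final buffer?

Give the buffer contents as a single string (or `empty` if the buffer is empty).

Answer: upezoh

Derivation:
After op 1 (insert('q')): buffer="uqppezoqmh" (len 10), cursors c1@2 c2@8, authorship .1.....2..
After op 2 (delete): buffer="uppezomh" (len 8), cursors c1@1 c2@6, authorship ........
After op 3 (move_right): buffer="uppezomh" (len 8), cursors c1@2 c2@7, authorship ........
After op 4 (delete): buffer="upezoh" (len 6), cursors c1@1 c2@5, authorship ......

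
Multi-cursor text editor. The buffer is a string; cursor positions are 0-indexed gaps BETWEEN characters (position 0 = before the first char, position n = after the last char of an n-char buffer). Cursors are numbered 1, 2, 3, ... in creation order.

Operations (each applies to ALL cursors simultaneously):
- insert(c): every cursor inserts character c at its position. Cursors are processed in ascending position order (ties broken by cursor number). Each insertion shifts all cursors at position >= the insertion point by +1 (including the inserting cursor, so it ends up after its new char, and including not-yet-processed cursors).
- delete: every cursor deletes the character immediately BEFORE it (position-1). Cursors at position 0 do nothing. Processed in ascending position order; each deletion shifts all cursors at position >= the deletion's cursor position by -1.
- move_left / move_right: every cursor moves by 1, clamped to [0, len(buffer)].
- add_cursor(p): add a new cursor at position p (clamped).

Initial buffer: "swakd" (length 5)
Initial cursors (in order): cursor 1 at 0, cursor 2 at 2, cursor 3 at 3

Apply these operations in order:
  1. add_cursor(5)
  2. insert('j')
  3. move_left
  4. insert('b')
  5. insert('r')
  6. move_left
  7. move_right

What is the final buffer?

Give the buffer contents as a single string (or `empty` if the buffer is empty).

Answer: brjswbrjabrjkdbrj

Derivation:
After op 1 (add_cursor(5)): buffer="swakd" (len 5), cursors c1@0 c2@2 c3@3 c4@5, authorship .....
After op 2 (insert('j')): buffer="jswjajkdj" (len 9), cursors c1@1 c2@4 c3@6 c4@9, authorship 1..2.3..4
After op 3 (move_left): buffer="jswjajkdj" (len 9), cursors c1@0 c2@3 c3@5 c4@8, authorship 1..2.3..4
After op 4 (insert('b')): buffer="bjswbjabjkdbj" (len 13), cursors c1@1 c2@5 c3@8 c4@12, authorship 11..22.33..44
After op 5 (insert('r')): buffer="brjswbrjabrjkdbrj" (len 17), cursors c1@2 c2@7 c3@11 c4@16, authorship 111..222.333..444
After op 6 (move_left): buffer="brjswbrjabrjkdbrj" (len 17), cursors c1@1 c2@6 c3@10 c4@15, authorship 111..222.333..444
After op 7 (move_right): buffer="brjswbrjabrjkdbrj" (len 17), cursors c1@2 c2@7 c3@11 c4@16, authorship 111..222.333..444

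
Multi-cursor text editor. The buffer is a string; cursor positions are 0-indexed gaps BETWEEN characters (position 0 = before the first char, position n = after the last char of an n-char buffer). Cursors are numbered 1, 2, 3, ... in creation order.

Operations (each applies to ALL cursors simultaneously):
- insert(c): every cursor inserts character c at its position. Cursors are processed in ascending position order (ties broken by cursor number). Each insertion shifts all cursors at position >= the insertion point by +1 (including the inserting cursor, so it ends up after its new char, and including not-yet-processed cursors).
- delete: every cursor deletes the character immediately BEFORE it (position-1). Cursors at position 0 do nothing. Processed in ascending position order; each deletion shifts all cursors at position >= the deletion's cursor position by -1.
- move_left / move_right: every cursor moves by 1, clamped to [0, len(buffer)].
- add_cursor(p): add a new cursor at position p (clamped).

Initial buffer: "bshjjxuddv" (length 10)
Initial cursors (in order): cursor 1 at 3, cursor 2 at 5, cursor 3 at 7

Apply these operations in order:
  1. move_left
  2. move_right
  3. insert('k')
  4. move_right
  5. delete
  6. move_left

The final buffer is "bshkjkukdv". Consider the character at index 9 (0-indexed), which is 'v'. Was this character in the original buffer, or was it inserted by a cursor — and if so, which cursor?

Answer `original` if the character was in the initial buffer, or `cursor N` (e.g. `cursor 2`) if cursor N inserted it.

Answer: original

Derivation:
After op 1 (move_left): buffer="bshjjxuddv" (len 10), cursors c1@2 c2@4 c3@6, authorship ..........
After op 2 (move_right): buffer="bshjjxuddv" (len 10), cursors c1@3 c2@5 c3@7, authorship ..........
After op 3 (insert('k')): buffer="bshkjjkxukddv" (len 13), cursors c1@4 c2@7 c3@10, authorship ...1..2..3...
After op 4 (move_right): buffer="bshkjjkxukddv" (len 13), cursors c1@5 c2@8 c3@11, authorship ...1..2..3...
After op 5 (delete): buffer="bshkjkukdv" (len 10), cursors c1@4 c2@6 c3@8, authorship ...1.2.3..
After op 6 (move_left): buffer="bshkjkukdv" (len 10), cursors c1@3 c2@5 c3@7, authorship ...1.2.3..
Authorship (.=original, N=cursor N): . . . 1 . 2 . 3 . .
Index 9: author = original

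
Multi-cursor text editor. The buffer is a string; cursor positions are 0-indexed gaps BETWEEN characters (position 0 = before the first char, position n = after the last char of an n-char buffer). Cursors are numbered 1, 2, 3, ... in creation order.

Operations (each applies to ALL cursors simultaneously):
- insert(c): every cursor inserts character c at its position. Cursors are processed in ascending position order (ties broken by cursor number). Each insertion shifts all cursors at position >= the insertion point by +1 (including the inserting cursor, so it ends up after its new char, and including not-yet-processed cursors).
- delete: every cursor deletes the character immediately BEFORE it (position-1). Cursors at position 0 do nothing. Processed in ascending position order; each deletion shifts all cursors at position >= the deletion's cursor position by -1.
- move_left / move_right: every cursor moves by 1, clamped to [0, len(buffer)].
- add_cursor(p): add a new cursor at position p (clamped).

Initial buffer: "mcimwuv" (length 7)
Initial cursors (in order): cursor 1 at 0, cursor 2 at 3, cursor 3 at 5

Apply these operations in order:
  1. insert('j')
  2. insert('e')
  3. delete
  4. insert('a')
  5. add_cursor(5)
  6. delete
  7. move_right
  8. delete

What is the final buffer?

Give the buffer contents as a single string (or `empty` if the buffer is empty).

Answer: jcwjv

Derivation:
After op 1 (insert('j')): buffer="jmcijmwjuv" (len 10), cursors c1@1 c2@5 c3@8, authorship 1...2..3..
After op 2 (insert('e')): buffer="jemcijemwjeuv" (len 13), cursors c1@2 c2@7 c3@11, authorship 11...22..33..
After op 3 (delete): buffer="jmcijmwjuv" (len 10), cursors c1@1 c2@5 c3@8, authorship 1...2..3..
After op 4 (insert('a')): buffer="jamcijamwjauv" (len 13), cursors c1@2 c2@7 c3@11, authorship 11...22..33..
After op 5 (add_cursor(5)): buffer="jamcijamwjauv" (len 13), cursors c1@2 c4@5 c2@7 c3@11, authorship 11...22..33..
After op 6 (delete): buffer="jmcjmwjuv" (len 9), cursors c1@1 c4@3 c2@4 c3@7, authorship 1..2..3..
After op 7 (move_right): buffer="jmcjmwjuv" (len 9), cursors c1@2 c4@4 c2@5 c3@8, authorship 1..2..3..
After op 8 (delete): buffer="jcwjv" (len 5), cursors c1@1 c2@2 c4@2 c3@4, authorship 1..3.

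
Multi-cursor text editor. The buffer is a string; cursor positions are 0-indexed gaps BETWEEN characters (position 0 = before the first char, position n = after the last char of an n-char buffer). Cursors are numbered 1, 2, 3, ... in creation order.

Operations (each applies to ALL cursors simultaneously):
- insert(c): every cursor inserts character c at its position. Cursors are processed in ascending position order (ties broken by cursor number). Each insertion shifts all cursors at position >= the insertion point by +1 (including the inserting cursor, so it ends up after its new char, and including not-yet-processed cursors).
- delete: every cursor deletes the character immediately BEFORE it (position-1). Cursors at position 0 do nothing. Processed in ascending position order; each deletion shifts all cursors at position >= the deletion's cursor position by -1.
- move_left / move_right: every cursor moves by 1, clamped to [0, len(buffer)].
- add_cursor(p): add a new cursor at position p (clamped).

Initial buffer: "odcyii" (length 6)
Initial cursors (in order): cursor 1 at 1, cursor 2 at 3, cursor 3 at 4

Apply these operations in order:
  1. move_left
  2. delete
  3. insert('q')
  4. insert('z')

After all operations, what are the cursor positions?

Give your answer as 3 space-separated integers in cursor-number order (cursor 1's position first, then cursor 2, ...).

After op 1 (move_left): buffer="odcyii" (len 6), cursors c1@0 c2@2 c3@3, authorship ......
After op 2 (delete): buffer="oyii" (len 4), cursors c1@0 c2@1 c3@1, authorship ....
After op 3 (insert('q')): buffer="qoqqyii" (len 7), cursors c1@1 c2@4 c3@4, authorship 1.23...
After op 4 (insert('z')): buffer="qzoqqzzyii" (len 10), cursors c1@2 c2@7 c3@7, authorship 11.2323...

Answer: 2 7 7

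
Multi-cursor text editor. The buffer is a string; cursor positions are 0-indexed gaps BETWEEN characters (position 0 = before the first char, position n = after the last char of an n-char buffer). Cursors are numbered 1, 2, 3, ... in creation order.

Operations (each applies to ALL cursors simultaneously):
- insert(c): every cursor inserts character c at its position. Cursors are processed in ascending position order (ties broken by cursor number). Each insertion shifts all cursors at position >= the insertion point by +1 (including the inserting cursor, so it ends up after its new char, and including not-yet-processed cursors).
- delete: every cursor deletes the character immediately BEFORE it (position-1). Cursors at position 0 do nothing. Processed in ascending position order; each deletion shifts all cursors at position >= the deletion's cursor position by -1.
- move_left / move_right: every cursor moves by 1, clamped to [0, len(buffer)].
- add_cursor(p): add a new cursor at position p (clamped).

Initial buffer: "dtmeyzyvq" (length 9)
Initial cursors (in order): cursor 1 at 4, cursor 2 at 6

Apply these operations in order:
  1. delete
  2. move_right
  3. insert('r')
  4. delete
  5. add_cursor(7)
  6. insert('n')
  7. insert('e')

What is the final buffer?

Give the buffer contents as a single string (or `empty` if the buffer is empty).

After op 1 (delete): buffer="dtmyyvq" (len 7), cursors c1@3 c2@4, authorship .......
After op 2 (move_right): buffer="dtmyyvq" (len 7), cursors c1@4 c2@5, authorship .......
After op 3 (insert('r')): buffer="dtmyryrvq" (len 9), cursors c1@5 c2@7, authorship ....1.2..
After op 4 (delete): buffer="dtmyyvq" (len 7), cursors c1@4 c2@5, authorship .......
After op 5 (add_cursor(7)): buffer="dtmyyvq" (len 7), cursors c1@4 c2@5 c3@7, authorship .......
After op 6 (insert('n')): buffer="dtmynynvqn" (len 10), cursors c1@5 c2@7 c3@10, authorship ....1.2..3
After op 7 (insert('e')): buffer="dtmyneynevqne" (len 13), cursors c1@6 c2@9 c3@13, authorship ....11.22..33

Answer: dtmyneynevqne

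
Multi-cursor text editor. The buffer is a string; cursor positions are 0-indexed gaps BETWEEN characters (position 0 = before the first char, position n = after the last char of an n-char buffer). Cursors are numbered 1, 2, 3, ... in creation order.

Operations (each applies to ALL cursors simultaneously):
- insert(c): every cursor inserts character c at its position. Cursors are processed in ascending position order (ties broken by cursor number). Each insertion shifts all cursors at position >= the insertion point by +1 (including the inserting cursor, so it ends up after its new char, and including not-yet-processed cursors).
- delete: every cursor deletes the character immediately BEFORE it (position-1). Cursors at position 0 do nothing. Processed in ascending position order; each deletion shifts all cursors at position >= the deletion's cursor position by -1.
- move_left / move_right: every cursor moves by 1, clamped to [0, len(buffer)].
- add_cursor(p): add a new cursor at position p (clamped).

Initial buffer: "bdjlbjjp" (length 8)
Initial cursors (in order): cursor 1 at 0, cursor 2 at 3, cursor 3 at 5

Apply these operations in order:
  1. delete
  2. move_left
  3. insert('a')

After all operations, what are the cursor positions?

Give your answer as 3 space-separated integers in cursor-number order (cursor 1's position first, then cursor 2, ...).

Answer: 1 3 5

Derivation:
After op 1 (delete): buffer="bdljjp" (len 6), cursors c1@0 c2@2 c3@3, authorship ......
After op 2 (move_left): buffer="bdljjp" (len 6), cursors c1@0 c2@1 c3@2, authorship ......
After op 3 (insert('a')): buffer="abadaljjp" (len 9), cursors c1@1 c2@3 c3@5, authorship 1.2.3....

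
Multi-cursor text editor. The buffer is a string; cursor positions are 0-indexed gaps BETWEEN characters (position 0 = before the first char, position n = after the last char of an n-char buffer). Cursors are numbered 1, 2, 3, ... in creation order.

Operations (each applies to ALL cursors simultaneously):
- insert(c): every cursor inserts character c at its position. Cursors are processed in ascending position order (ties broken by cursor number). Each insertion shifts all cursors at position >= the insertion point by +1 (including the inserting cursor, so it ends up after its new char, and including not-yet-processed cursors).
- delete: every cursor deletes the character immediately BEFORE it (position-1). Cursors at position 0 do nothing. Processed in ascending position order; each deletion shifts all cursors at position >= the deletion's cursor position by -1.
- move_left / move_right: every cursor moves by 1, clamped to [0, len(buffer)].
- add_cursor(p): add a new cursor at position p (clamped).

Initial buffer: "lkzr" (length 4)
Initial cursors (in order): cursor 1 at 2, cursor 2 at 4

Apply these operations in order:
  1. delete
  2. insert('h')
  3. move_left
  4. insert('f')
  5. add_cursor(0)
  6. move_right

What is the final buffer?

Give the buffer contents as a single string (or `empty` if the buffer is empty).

Answer: lfhzfh

Derivation:
After op 1 (delete): buffer="lz" (len 2), cursors c1@1 c2@2, authorship ..
After op 2 (insert('h')): buffer="lhzh" (len 4), cursors c1@2 c2@4, authorship .1.2
After op 3 (move_left): buffer="lhzh" (len 4), cursors c1@1 c2@3, authorship .1.2
After op 4 (insert('f')): buffer="lfhzfh" (len 6), cursors c1@2 c2@5, authorship .11.22
After op 5 (add_cursor(0)): buffer="lfhzfh" (len 6), cursors c3@0 c1@2 c2@5, authorship .11.22
After op 6 (move_right): buffer="lfhzfh" (len 6), cursors c3@1 c1@3 c2@6, authorship .11.22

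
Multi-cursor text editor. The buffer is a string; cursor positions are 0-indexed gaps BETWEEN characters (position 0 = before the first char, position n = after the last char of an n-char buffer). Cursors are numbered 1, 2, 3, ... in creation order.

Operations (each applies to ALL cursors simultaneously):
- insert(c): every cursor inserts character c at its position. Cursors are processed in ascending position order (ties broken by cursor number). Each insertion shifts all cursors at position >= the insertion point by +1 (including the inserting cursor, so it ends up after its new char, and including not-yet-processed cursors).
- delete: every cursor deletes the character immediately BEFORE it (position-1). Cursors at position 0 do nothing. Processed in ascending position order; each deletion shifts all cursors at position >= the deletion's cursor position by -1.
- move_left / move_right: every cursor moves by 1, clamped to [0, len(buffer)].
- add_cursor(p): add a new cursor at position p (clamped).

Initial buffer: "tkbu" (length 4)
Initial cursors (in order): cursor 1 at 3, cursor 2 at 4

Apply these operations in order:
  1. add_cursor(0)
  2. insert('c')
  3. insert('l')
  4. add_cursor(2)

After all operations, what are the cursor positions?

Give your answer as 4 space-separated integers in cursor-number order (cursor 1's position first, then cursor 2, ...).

Answer: 7 10 2 2

Derivation:
After op 1 (add_cursor(0)): buffer="tkbu" (len 4), cursors c3@0 c1@3 c2@4, authorship ....
After op 2 (insert('c')): buffer="ctkbcuc" (len 7), cursors c3@1 c1@5 c2@7, authorship 3...1.2
After op 3 (insert('l')): buffer="cltkbclucl" (len 10), cursors c3@2 c1@7 c2@10, authorship 33...11.22
After op 4 (add_cursor(2)): buffer="cltkbclucl" (len 10), cursors c3@2 c4@2 c1@7 c2@10, authorship 33...11.22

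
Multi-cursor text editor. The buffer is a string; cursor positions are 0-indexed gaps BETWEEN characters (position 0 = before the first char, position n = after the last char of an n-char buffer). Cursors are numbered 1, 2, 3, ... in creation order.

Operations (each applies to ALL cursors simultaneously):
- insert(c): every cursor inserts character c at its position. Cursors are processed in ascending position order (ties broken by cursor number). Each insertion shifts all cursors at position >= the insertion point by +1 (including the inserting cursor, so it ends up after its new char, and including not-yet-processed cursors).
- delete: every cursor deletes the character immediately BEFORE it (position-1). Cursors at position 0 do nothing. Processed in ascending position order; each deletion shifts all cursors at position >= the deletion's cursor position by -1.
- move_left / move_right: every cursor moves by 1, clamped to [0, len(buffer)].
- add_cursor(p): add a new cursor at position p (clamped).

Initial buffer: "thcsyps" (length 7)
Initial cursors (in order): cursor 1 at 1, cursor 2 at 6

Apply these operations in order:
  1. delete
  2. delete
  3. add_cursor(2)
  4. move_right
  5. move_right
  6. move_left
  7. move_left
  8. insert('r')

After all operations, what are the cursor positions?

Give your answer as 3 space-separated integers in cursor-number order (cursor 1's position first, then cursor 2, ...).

Answer: 1 5 5

Derivation:
After op 1 (delete): buffer="hcsys" (len 5), cursors c1@0 c2@4, authorship .....
After op 2 (delete): buffer="hcss" (len 4), cursors c1@0 c2@3, authorship ....
After op 3 (add_cursor(2)): buffer="hcss" (len 4), cursors c1@0 c3@2 c2@3, authorship ....
After op 4 (move_right): buffer="hcss" (len 4), cursors c1@1 c3@3 c2@4, authorship ....
After op 5 (move_right): buffer="hcss" (len 4), cursors c1@2 c2@4 c3@4, authorship ....
After op 6 (move_left): buffer="hcss" (len 4), cursors c1@1 c2@3 c3@3, authorship ....
After op 7 (move_left): buffer="hcss" (len 4), cursors c1@0 c2@2 c3@2, authorship ....
After op 8 (insert('r')): buffer="rhcrrss" (len 7), cursors c1@1 c2@5 c3@5, authorship 1..23..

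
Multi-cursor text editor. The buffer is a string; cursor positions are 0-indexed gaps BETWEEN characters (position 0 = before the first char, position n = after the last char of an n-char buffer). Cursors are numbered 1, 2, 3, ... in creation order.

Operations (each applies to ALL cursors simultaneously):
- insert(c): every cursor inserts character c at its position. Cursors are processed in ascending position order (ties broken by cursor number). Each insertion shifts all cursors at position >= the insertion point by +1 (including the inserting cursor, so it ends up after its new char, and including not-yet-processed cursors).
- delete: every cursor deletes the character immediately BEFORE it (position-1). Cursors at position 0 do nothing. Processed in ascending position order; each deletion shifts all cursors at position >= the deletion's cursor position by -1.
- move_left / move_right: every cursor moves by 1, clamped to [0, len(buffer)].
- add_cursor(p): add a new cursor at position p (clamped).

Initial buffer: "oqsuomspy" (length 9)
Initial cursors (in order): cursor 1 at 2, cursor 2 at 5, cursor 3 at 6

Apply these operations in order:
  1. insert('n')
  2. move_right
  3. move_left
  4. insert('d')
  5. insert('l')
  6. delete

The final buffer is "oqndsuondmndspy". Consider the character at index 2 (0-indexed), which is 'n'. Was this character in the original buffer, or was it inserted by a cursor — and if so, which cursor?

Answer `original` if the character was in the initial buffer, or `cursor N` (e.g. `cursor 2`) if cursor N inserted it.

Answer: cursor 1

Derivation:
After op 1 (insert('n')): buffer="oqnsuonmnspy" (len 12), cursors c1@3 c2@7 c3@9, authorship ..1...2.3...
After op 2 (move_right): buffer="oqnsuonmnspy" (len 12), cursors c1@4 c2@8 c3@10, authorship ..1...2.3...
After op 3 (move_left): buffer="oqnsuonmnspy" (len 12), cursors c1@3 c2@7 c3@9, authorship ..1...2.3...
After op 4 (insert('d')): buffer="oqndsuondmndspy" (len 15), cursors c1@4 c2@9 c3@12, authorship ..11...22.33...
After op 5 (insert('l')): buffer="oqndlsuondlmndlspy" (len 18), cursors c1@5 c2@11 c3@15, authorship ..111...222.333...
After op 6 (delete): buffer="oqndsuondmndspy" (len 15), cursors c1@4 c2@9 c3@12, authorship ..11...22.33...
Authorship (.=original, N=cursor N): . . 1 1 . . . 2 2 . 3 3 . . .
Index 2: author = 1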